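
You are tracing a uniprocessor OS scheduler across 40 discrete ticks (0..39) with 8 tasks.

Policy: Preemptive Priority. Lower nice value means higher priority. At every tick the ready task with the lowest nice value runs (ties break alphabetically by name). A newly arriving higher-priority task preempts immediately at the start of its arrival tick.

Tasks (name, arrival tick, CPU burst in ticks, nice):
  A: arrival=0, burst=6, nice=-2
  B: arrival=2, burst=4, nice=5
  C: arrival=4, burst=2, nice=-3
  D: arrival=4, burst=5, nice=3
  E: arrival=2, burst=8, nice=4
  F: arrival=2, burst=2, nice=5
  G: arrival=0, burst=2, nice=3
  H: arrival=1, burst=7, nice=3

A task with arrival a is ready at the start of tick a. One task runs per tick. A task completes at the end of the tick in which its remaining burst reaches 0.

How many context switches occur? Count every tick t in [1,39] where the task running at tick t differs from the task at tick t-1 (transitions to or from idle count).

context switches = 9

t=0: ready={A,G} → run A
t=1: ready={A,G,H} → run A
t=2: ready={A,B,E,F,G,H} → run A
t=3: ready={A,B,E,F,G,H} → run A
t=4: ready={A,B,C,D,E,F,G,H} → run C
t=5: ready={A,B,C,D,E,F,G,H} → run C
t=6: ready={A,B,D,E,F,G,H} → run A
t=7: ready={A,B,D,E,F,G,H} → run A
t=8: ready={B,D,E,F,G,H} → run D
t=9: ready={B,D,E,F,G,H} → run D
t=10: ready={B,D,E,F,G,H} → run D
t=11: ready={B,D,E,F,G,H} → run D
t=12: ready={B,D,E,F,G,H} → run D
t=13: ready={B,E,F,G,H} → run G
t=14: ready={B,E,F,G,H} → run G
t=15: ready={B,E,F,H} → run H
t=16: ready={B,E,F,H} → run H
t=17: ready={B,E,F,H} → run H
t=18: ready={B,E,F,H} → run H
t=19: ready={B,E,F,H} → run H
t=20: ready={B,E,F,H} → run H
t=21: ready={B,E,F,H} → run H
t=22: ready={B,E,F} → run E
t=23: ready={B,E,F} → run E
t=24: ready={B,E,F} → run E
t=25: ready={B,E,F} → run E
t=26: ready={B,E,F} → run E
t=27: ready={B,E,F} → run E
t=28: ready={B,E,F} → run E
t=29: ready={B,E,F} → run E
t=30: ready={B,F} → run B
t=31: ready={B,F} → run B
t=32: ready={B,F} → run B
t=33: ready={B,F} → run B
t=34: ready={F} → run F
t=35: ready={F} → run F
t=36: (idle)
t=37: (idle)
t=38: (idle)
t=39: (idle)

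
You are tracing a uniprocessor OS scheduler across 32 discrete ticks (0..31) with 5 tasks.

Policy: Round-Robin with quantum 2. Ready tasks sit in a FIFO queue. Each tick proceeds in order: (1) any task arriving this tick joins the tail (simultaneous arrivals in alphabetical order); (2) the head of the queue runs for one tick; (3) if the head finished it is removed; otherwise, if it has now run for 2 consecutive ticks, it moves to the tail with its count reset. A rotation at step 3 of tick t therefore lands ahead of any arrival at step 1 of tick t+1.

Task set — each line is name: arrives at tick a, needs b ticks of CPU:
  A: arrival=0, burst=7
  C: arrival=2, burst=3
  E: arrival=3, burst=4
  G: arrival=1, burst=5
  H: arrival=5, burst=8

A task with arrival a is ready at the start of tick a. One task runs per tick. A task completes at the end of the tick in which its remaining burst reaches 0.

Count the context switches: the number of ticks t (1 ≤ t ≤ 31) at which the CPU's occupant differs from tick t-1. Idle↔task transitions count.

context switches = 14

t=0: queue=[A] q_used=0 → run A
t=1: queue=[A,G] q_used=1 → run A
t=2: queue=[G,A,C] q_used=0 → run G
t=3: queue=[G,A,C,E] q_used=1 → run G
t=4: queue=[A,C,E,G] q_used=0 → run A
t=5: queue=[A,C,E,G,H] q_used=1 → run A
t=6: queue=[C,E,G,H,A] q_used=0 → run C
t=7: queue=[C,E,G,H,A] q_used=1 → run C
t=8: queue=[E,G,H,A,C] q_used=0 → run E
t=9: queue=[E,G,H,A,C] q_used=1 → run E
t=10: queue=[G,H,A,C,E] q_used=0 → run G
t=11: queue=[G,H,A,C,E] q_used=1 → run G
t=12: queue=[H,A,C,E,G] q_used=0 → run H
t=13: queue=[H,A,C,E,G] q_used=1 → run H
t=14: queue=[A,C,E,G,H] q_used=0 → run A
t=15: queue=[A,C,E,G,H] q_used=1 → run A
t=16: queue=[C,E,G,H,A] q_used=0 → run C
t=17: queue=[E,G,H,A] q_used=0 → run E
t=18: queue=[E,G,H,A] q_used=1 → run E
t=19: queue=[G,H,A] q_used=0 → run G
t=20: queue=[H,A] q_used=0 → run H
t=21: queue=[H,A] q_used=1 → run H
t=22: queue=[A,H] q_used=0 → run A
t=23: queue=[H] q_used=0 → run H
t=24: queue=[H] q_used=1 → run H
t=25: queue=[H] q_used=0 → run H
t=26: queue=[H] q_used=1 → run H
t=27: (idle)
t=28: (idle)
t=29: (idle)
t=30: (idle)
t=31: (idle)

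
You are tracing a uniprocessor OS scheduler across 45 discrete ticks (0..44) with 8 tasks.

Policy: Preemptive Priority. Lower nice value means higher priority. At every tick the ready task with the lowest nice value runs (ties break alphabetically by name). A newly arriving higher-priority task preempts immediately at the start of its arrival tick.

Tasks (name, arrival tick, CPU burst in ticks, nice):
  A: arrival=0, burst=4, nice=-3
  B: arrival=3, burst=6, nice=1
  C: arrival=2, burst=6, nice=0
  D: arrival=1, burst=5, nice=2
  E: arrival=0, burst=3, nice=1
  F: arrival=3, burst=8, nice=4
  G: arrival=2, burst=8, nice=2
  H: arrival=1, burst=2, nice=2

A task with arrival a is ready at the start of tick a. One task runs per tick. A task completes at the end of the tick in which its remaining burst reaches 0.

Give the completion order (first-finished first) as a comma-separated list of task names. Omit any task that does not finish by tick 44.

completion order = A, C, B, E, D, G, H, F

t=0: ready={A,E} → run A
t=1: ready={A,D,E,H} → run A
t=2: ready={A,C,D,E,G,H} → run A
t=3: ready={A,B,C,D,E,F,G,H} → run A
t=4: ready={B,C,D,E,F,G,H} → run C
t=5: ready={B,C,D,E,F,G,H} → run C
t=6: ready={B,C,D,E,F,G,H} → run C
t=7: ready={B,C,D,E,F,G,H} → run C
t=8: ready={B,C,D,E,F,G,H} → run C
t=9: ready={B,C,D,E,F,G,H} → run C
t=10: ready={B,D,E,F,G,H} → run B
t=11: ready={B,D,E,F,G,H} → run B
t=12: ready={B,D,E,F,G,H} → run B
t=13: ready={B,D,E,F,G,H} → run B
t=14: ready={B,D,E,F,G,H} → run B
t=15: ready={B,D,E,F,G,H} → run B
t=16: ready={D,E,F,G,H} → run E
t=17: ready={D,E,F,G,H} → run E
t=18: ready={D,E,F,G,H} → run E
t=19: ready={D,F,G,H} → run D
t=20: ready={D,F,G,H} → run D
t=21: ready={D,F,G,H} → run D
t=22: ready={D,F,G,H} → run D
t=23: ready={D,F,G,H} → run D
t=24: ready={F,G,H} → run G
t=25: ready={F,G,H} → run G
t=26: ready={F,G,H} → run G
t=27: ready={F,G,H} → run G
t=28: ready={F,G,H} → run G
t=29: ready={F,G,H} → run G
t=30: ready={F,G,H} → run G
t=31: ready={F,G,H} → run G
t=32: ready={F,H} → run H
t=33: ready={F,H} → run H
t=34: ready={F} → run F
t=35: ready={F} → run F
t=36: ready={F} → run F
t=37: ready={F} → run F
t=38: ready={F} → run F
t=39: ready={F} → run F
t=40: ready={F} → run F
t=41: ready={F} → run F
t=42: (idle)
t=43: (idle)
t=44: (idle)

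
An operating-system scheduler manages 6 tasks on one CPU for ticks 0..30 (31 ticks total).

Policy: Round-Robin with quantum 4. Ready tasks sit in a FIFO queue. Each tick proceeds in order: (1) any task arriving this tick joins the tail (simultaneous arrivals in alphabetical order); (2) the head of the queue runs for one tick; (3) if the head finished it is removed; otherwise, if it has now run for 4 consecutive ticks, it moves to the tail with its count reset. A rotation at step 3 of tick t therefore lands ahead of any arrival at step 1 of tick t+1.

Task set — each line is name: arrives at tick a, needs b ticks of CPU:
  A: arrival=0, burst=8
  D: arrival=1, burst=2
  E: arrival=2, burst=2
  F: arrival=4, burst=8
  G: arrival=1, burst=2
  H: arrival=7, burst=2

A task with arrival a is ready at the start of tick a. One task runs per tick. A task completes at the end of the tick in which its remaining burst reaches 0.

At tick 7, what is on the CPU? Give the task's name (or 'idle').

running at tick 7 = G

t=0: queue=[A] q_used=0 → run A
t=1: queue=[A,D,G] q_used=1 → run A
t=2: queue=[A,D,G,E] q_used=2 → run A
t=3: queue=[A,D,G,E] q_used=3 → run A
t=4: queue=[D,G,E,A,F] q_used=0 → run D
t=5: queue=[D,G,E,A,F] q_used=1 → run D
t=6: queue=[G,E,A,F] q_used=0 → run G
t=7: queue=[G,E,A,F,H] q_used=1 → run G
t=8: queue=[E,A,F,H] q_used=0 → run E
t=9: queue=[E,A,F,H] q_used=1 → run E
t=10: queue=[A,F,H] q_used=0 → run A
t=11: queue=[A,F,H] q_used=1 → run A
t=12: queue=[A,F,H] q_used=2 → run A
t=13: queue=[A,F,H] q_used=3 → run A
t=14: queue=[F,H] q_used=0 → run F
t=15: queue=[F,H] q_used=1 → run F
t=16: queue=[F,H] q_used=2 → run F
t=17: queue=[F,H] q_used=3 → run F
t=18: queue=[H,F] q_used=0 → run H
t=19: queue=[H,F] q_used=1 → run H
t=20: queue=[F] q_used=0 → run F
t=21: queue=[F] q_used=1 → run F
t=22: queue=[F] q_used=2 → run F
t=23: queue=[F] q_used=3 → run F
t=24: (idle)
t=25: (idle)
t=26: (idle)
t=27: (idle)
t=28: (idle)
t=29: (idle)
t=30: (idle)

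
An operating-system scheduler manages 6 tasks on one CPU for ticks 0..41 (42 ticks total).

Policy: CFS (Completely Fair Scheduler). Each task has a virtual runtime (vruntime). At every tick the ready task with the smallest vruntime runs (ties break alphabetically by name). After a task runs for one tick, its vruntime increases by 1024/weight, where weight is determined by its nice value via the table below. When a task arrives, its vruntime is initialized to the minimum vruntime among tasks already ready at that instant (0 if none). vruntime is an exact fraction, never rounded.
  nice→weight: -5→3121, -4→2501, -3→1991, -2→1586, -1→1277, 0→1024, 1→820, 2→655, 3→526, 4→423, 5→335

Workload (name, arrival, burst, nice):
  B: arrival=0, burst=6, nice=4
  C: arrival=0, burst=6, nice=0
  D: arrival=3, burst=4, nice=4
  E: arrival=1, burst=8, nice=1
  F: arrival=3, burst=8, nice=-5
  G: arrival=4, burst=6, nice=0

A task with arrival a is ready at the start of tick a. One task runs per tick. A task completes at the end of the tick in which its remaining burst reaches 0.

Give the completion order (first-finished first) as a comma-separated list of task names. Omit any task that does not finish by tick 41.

t=0: vr[B=0 C=0] → run B
t=1: vr[B=1024/423 C=0 E=0] → run C
t=2: vr[B=1024/423 C=1 E=0] → run E
t=3: vr[B=1024/423 C=1 D=1 E=256/205 F=1] → run C
t=4: vr[B=1024/423 C=2 D=1 E=256/205 F=1 G=1] → run D
t=5: vr[B=1024/423 C=2 D=1447/423 E=256/205 F=1 G=1] → run F
t=6: vr[B=1024/423 C=2 D=1447/423 E=256/205 F=4145/3121 G=1] → run G
t=7: vr[B=1024/423 C=2 D=1447/423 E=256/205 F=4145/3121 G=2] → run E
t=8: vr[B=1024/423 C=2 D=1447/423 E=512/205 F=4145/3121 G=2] → run F
t=9: vr[B=1024/423 C=2 D=1447/423 E=512/205 F=5169/3121 G=2] → run F
t=10: vr[B=1024/423 C=2 D=1447/423 E=512/205 F=6193/3121 G=2] → run F
t=11: vr[B=1024/423 C=2 D=1447/423 E=512/205 F=7217/3121 G=2] → run C
t=12: vr[B=1024/423 C=3 D=1447/423 E=512/205 F=7217/3121 G=2] → run G
t=13: vr[B=1024/423 C=3 D=1447/423 E=512/205 F=7217/3121 G=3] → run F
t=14: vr[B=1024/423 C=3 D=1447/423 E=512/205 F=8241/3121 G=3] → run B
t=15: vr[B=2048/423 C=3 D=1447/423 E=512/205 F=8241/3121 G=3] → run E
t=16: vr[B=2048/423 C=3 D=1447/423 E=768/205 F=8241/3121 G=3] → run F
t=17: vr[B=2048/423 C=3 D=1447/423 E=768/205 F=9265/3121 G=3] → run F
t=18: vr[B=2048/423 C=3 D=1447/423 E=768/205 F=10289/3121 G=3] → run C
t=19: vr[B=2048/423 C=4 D=1447/423 E=768/205 F=10289/3121 G=3] → run G
t=20: vr[B=2048/423 C=4 D=1447/423 E=768/205 F=10289/3121 G=4] → run F
t=21: vr[B=2048/423 C=4 D=1447/423 E=768/205 G=4] → run D
t=22: vr[B=2048/423 C=4 D=2471/423 E=768/205 G=4] → run E
t=23: vr[B=2048/423 C=4 D=2471/423 E=1024/205 G=4] → run C
t=24: vr[B=2048/423 C=5 D=2471/423 E=1024/205 G=4] → run G
t=25: vr[B=2048/423 C=5 D=2471/423 E=1024/205 G=5] → run B
t=26: vr[B=1024/141 C=5 D=2471/423 E=1024/205 G=5] → run E
t=27: vr[B=1024/141 C=5 D=2471/423 E=256/41 G=5] → run C
t=28: vr[B=1024/141 D=2471/423 E=256/41 G=5] → run G
t=29: vr[B=1024/141 D=2471/423 E=256/41 G=6] → run D
t=30: vr[B=1024/141 D=1165/141 E=256/41 G=6] → run G
t=31: vr[B=1024/141 D=1165/141 E=256/41] → run E
t=32: vr[B=1024/141 D=1165/141 E=1536/205] → run B
t=33: vr[B=4096/423 D=1165/141 E=1536/205] → run E
t=34: vr[B=4096/423 D=1165/141 E=1792/205] → run D
t=35: vr[B=4096/423 E=1792/205] → run E
t=36: vr[B=4096/423] → run B
t=37: vr[B=5120/423] → run B
t=38: (idle)
t=39: (idle)
t=40: (idle)
t=41: (idle)

completion order = F, C, G, D, E, B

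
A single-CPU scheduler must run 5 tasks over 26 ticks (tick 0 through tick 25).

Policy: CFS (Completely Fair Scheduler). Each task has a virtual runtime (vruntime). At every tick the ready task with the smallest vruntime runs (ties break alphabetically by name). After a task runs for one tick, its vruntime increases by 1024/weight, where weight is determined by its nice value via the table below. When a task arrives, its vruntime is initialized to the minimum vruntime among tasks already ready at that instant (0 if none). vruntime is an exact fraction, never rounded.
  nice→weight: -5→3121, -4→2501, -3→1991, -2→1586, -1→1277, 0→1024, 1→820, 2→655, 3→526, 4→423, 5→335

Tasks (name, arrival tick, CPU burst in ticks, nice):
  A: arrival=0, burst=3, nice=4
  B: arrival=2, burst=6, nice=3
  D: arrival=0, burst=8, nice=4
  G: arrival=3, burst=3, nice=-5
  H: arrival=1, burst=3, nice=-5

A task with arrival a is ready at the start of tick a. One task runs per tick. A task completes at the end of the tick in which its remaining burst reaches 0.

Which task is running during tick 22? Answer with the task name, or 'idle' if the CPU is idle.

running at tick 22 = D

t=0: vr[A=0 D=0] → run A
t=1: vr[A=1024/423 D=0 H=0] → run D
t=2: vr[A=1024/423 B=0 D=1024/423 H=0] → run B
t=3: vr[A=1024/423 B=512/263 D=1024/423 G=0 H=0] → run G
t=4: vr[A=1024/423 B=512/263 D=1024/423 G=1024/3121 H=0] → run H
t=5: vr[A=1024/423 B=512/263 D=1024/423 G=1024/3121 H=1024/3121] → run G
t=6: vr[A=1024/423 B=512/263 D=1024/423 G=2048/3121 H=1024/3121] → run H
t=7: vr[A=1024/423 B=512/263 D=1024/423 G=2048/3121 H=2048/3121] → run G
t=8: vr[A=1024/423 B=512/263 D=1024/423 H=2048/3121] → run H
t=9: vr[A=1024/423 B=512/263 D=1024/423] → run B
t=10: vr[A=1024/423 B=1024/263 D=1024/423] → run A
t=11: vr[A=2048/423 B=1024/263 D=1024/423] → run D
t=12: vr[A=2048/423 B=1024/263 D=2048/423] → run B
t=13: vr[A=2048/423 B=1536/263 D=2048/423] → run A
t=14: vr[B=1536/263 D=2048/423] → run D
t=15: vr[B=1536/263 D=1024/141] → run B
t=16: vr[B=2048/263 D=1024/141] → run D
t=17: vr[B=2048/263 D=4096/423] → run B
t=18: vr[B=2560/263 D=4096/423] → run D
t=19: vr[B=2560/263 D=5120/423] → run B
t=20: vr[D=5120/423] → run D
t=21: vr[D=2048/141] → run D
t=22: vr[D=7168/423] → run D
t=23: (idle)
t=24: (idle)
t=25: (idle)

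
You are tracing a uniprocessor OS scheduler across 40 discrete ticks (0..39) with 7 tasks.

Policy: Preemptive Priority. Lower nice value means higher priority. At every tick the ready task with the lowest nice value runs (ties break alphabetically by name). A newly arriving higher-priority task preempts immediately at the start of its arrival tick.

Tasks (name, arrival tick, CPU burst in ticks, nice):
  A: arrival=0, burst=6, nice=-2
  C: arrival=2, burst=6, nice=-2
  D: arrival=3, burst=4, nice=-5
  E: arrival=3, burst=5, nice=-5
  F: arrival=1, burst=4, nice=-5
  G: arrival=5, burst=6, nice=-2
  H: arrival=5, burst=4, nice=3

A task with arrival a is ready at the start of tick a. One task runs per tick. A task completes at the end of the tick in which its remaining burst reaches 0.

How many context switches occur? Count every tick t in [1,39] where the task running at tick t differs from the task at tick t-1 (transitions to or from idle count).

context switches = 9

t=0: ready={A} → run A
t=1: ready={A,F} → run F
t=2: ready={A,C,F} → run F
t=3: ready={A,C,D,E,F} → run D
t=4: ready={A,C,D,E,F} → run D
t=5: ready={A,C,D,E,F,G,H} → run D
t=6: ready={A,C,D,E,F,G,H} → run D
t=7: ready={A,C,E,F,G,H} → run E
t=8: ready={A,C,E,F,G,H} → run E
t=9: ready={A,C,E,F,G,H} → run E
t=10: ready={A,C,E,F,G,H} → run E
t=11: ready={A,C,E,F,G,H} → run E
t=12: ready={A,C,F,G,H} → run F
t=13: ready={A,C,F,G,H} → run F
t=14: ready={A,C,G,H} → run A
t=15: ready={A,C,G,H} → run A
t=16: ready={A,C,G,H} → run A
t=17: ready={A,C,G,H} → run A
t=18: ready={A,C,G,H} → run A
t=19: ready={C,G,H} → run C
t=20: ready={C,G,H} → run C
t=21: ready={C,G,H} → run C
t=22: ready={C,G,H} → run C
t=23: ready={C,G,H} → run C
t=24: ready={C,G,H} → run C
t=25: ready={G,H} → run G
t=26: ready={G,H} → run G
t=27: ready={G,H} → run G
t=28: ready={G,H} → run G
t=29: ready={G,H} → run G
t=30: ready={G,H} → run G
t=31: ready={H} → run H
t=32: ready={H} → run H
t=33: ready={H} → run H
t=34: ready={H} → run H
t=35: (idle)
t=36: (idle)
t=37: (idle)
t=38: (idle)
t=39: (idle)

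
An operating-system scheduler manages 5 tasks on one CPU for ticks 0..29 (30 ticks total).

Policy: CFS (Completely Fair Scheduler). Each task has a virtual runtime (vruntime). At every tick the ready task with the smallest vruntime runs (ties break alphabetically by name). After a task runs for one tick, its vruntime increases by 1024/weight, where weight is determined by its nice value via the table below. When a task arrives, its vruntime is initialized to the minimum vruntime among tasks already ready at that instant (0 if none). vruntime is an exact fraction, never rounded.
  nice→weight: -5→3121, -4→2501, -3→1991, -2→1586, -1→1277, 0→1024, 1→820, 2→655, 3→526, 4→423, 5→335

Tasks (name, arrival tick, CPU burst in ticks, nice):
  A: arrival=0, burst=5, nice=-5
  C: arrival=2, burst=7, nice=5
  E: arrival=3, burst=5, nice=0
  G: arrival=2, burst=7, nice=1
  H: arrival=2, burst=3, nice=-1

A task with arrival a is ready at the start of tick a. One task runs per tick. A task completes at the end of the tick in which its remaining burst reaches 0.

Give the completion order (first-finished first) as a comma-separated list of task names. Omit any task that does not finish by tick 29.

t=0: vr[A=0] → run A
t=1: vr[A=1024/3121] → run A
t=2: vr[A=2048/3121 C=2048/3121 G=2048/3121 H=2048/3121] → run A
t=3: vr[A=3072/3121 C=2048/3121 E=2048/3121 G=2048/3121 H=2048/3121] → run C
t=4: vr[A=3072/3121 C=3881984/1045535 E=2048/3121 G=2048/3121 H=2048/3121] → run E
t=5: vr[A=3072/3121 C=3881984/1045535 E=5169/3121 G=2048/3121 H=2048/3121] → run G
t=6: vr[A=3072/3121 C=3881984/1045535 E=5169/3121 G=1218816/639805 H=2048/3121] → run H
t=7: vr[A=3072/3121 C=3881984/1045535 E=5169/3121 G=1218816/639805 H=5811200/3985517] → run A
t=8: vr[A=4096/3121 C=3881984/1045535 E=5169/3121 G=1218816/639805 H=5811200/3985517] → run A
t=9: vr[C=3881984/1045535 E=5169/3121 G=1218816/639805 H=5811200/3985517] → run H
t=10: vr[C=3881984/1045535 E=5169/3121 G=1218816/639805 H=9007104/3985517] → run E
t=11: vr[C=3881984/1045535 E=8290/3121 G=1218816/639805 H=9007104/3985517] → run G
t=12: vr[C=3881984/1045535 E=8290/3121 G=2017792/639805 H=9007104/3985517] → run H
t=13: vr[C=3881984/1045535 E=8290/3121 G=2017792/639805] → run E
t=14: vr[C=3881984/1045535 E=11411/3121 G=2017792/639805] → run G
t=15: vr[C=3881984/1045535 E=11411/3121 G=2816768/639805] → run E
t=16: vr[C=3881984/1045535 E=14532/3121 G=2816768/639805] → run C
t=17: vr[C=7077888/1045535 E=14532/3121 G=2816768/639805] → run G
t=18: vr[C=7077888/1045535 E=14532/3121 G=3615744/639805] → run E
t=19: vr[C=7077888/1045535 G=3615744/639805] → run G
t=20: vr[C=7077888/1045535 G=882944/127961] → run C
t=21: vr[C=10273792/1045535 G=882944/127961] → run G
t=22: vr[C=10273792/1045535 G=5213696/639805] → run G
t=23: vr[C=10273792/1045535] → run C
t=24: vr[C=13469696/1045535] → run C
t=25: vr[C=3333120/209107] → run C
t=26: vr[C=19861504/1045535] → run C
t=27: (idle)
t=28: (idle)
t=29: (idle)

completion order = A, H, E, G, C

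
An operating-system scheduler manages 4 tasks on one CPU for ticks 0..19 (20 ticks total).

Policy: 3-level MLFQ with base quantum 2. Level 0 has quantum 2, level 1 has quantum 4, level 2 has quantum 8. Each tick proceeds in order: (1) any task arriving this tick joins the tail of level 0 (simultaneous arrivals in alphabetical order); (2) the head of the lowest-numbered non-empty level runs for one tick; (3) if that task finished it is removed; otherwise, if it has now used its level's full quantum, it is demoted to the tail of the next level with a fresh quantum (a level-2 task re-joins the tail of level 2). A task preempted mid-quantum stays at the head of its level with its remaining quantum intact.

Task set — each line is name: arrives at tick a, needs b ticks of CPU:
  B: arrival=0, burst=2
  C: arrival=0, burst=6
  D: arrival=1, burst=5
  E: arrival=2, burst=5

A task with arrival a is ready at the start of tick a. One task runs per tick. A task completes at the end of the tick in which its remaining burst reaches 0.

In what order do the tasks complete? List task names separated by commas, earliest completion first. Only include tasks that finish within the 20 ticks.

completion order = B, C, D, E

t=0: L0/L1/L2 = BC/-/- → run B
t=1: L0/L1/L2 = BCD/-/- → run B
t=2: L0/L1/L2 = CDE/-/- → run C
t=3: L0/L1/L2 = CDE/-/- → run C
t=4: L0/L1/L2 = DE/C/- → run D
t=5: L0/L1/L2 = DE/C/- → run D
t=6: L0/L1/L2 = E/CD/- → run E
t=7: L0/L1/L2 = E/CD/- → run E
t=8: L0/L1/L2 = -/CDE/- → run C
t=9: L0/L1/L2 = -/CDE/- → run C
t=10: L0/L1/L2 = -/CDE/- → run C
t=11: L0/L1/L2 = -/CDE/- → run C
t=12: L0/L1/L2 = -/DE/- → run D
t=13: L0/L1/L2 = -/DE/- → run D
t=14: L0/L1/L2 = -/DE/- → run D
t=15: L0/L1/L2 = -/E/- → run E
t=16: L0/L1/L2 = -/E/- → run E
t=17: L0/L1/L2 = -/E/- → run E
t=18: (idle)
t=19: (idle)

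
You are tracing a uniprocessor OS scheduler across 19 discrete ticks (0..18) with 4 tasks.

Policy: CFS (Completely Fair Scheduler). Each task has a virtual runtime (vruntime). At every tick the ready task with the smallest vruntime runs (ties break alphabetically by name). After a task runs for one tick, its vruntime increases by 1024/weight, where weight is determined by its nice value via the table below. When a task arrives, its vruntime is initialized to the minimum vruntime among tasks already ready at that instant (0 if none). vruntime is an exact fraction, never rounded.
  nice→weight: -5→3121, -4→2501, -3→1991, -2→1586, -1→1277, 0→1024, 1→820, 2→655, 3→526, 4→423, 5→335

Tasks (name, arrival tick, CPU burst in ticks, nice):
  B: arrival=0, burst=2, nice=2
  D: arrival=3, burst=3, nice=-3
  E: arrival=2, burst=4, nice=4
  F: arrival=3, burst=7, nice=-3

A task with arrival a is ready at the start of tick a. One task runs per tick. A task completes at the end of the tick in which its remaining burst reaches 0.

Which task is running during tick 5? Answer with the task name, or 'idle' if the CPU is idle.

t=0: vr[B=0] → run B
t=1: vr[B=1024/655] → run B
t=2: vr[E=0] → run E
t=3: vr[D=1024/423 E=1024/423 F=1024/423] → run D
t=4: vr[D=2471936/842193 E=1024/423 F=1024/423] → run E
t=5: vr[D=2471936/842193 E=2048/423 F=1024/423] → run F
t=6: vr[D=2471936/842193 E=2048/423 F=2471936/842193] → run D
t=7: vr[D=2905088/842193 E=2048/423 F=2471936/842193] → run F
t=8: vr[D=2905088/842193 E=2048/423 F=2905088/842193] → run D
t=9: vr[E=2048/423 F=2905088/842193] → run F
t=10: vr[E=2048/423 F=3338240/842193] → run F
t=11: vr[E=2048/423 F=3771392/842193] → run F
t=12: vr[E=2048/423 F=4204544/842193] → run E
t=13: vr[E=1024/141 F=4204544/842193] → run F
t=14: vr[E=1024/141 F=4637696/842193] → run F
t=15: vr[E=1024/141] → run E
t=16: (idle)
t=17: (idle)
t=18: (idle)

running at tick 5 = F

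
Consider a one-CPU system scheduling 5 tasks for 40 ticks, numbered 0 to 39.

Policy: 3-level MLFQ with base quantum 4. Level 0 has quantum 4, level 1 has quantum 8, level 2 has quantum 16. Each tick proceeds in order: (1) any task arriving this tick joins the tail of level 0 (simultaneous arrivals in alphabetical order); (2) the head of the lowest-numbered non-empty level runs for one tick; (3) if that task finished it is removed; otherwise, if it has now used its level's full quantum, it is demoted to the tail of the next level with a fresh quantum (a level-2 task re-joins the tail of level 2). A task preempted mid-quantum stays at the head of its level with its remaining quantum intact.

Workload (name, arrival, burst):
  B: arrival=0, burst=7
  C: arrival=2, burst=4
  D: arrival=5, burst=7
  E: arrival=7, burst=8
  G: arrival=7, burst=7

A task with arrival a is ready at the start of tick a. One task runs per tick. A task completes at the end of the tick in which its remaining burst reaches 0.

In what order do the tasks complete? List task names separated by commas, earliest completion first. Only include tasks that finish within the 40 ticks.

completion order = C, B, D, E, G

t=0: L0/L1/L2 = B/-/- → run B
t=1: L0/L1/L2 = B/-/- → run B
t=2: L0/L1/L2 = BC/-/- → run B
t=3: L0/L1/L2 = BC/-/- → run B
t=4: L0/L1/L2 = C/B/- → run C
t=5: L0/L1/L2 = CD/B/- → run C
t=6: L0/L1/L2 = CD/B/- → run C
t=7: L0/L1/L2 = CDEG/B/- → run C
t=8: L0/L1/L2 = DEG/B/- → run D
t=9: L0/L1/L2 = DEG/B/- → run D
t=10: L0/L1/L2 = DEG/B/- → run D
t=11: L0/L1/L2 = DEG/B/- → run D
t=12: L0/L1/L2 = EG/BD/- → run E
t=13: L0/L1/L2 = EG/BD/- → run E
t=14: L0/L1/L2 = EG/BD/- → run E
t=15: L0/L1/L2 = EG/BD/- → run E
t=16: L0/L1/L2 = G/BDE/- → run G
t=17: L0/L1/L2 = G/BDE/- → run G
t=18: L0/L1/L2 = G/BDE/- → run G
t=19: L0/L1/L2 = G/BDE/- → run G
t=20: L0/L1/L2 = -/BDEG/- → run B
t=21: L0/L1/L2 = -/BDEG/- → run B
t=22: L0/L1/L2 = -/BDEG/- → run B
t=23: L0/L1/L2 = -/DEG/- → run D
t=24: L0/L1/L2 = -/DEG/- → run D
t=25: L0/L1/L2 = -/DEG/- → run D
t=26: L0/L1/L2 = -/EG/- → run E
t=27: L0/L1/L2 = -/EG/- → run E
t=28: L0/L1/L2 = -/EG/- → run E
t=29: L0/L1/L2 = -/EG/- → run E
t=30: L0/L1/L2 = -/G/- → run G
t=31: L0/L1/L2 = -/G/- → run G
t=32: L0/L1/L2 = -/G/- → run G
t=33: (idle)
t=34: (idle)
t=35: (idle)
t=36: (idle)
t=37: (idle)
t=38: (idle)
t=39: (idle)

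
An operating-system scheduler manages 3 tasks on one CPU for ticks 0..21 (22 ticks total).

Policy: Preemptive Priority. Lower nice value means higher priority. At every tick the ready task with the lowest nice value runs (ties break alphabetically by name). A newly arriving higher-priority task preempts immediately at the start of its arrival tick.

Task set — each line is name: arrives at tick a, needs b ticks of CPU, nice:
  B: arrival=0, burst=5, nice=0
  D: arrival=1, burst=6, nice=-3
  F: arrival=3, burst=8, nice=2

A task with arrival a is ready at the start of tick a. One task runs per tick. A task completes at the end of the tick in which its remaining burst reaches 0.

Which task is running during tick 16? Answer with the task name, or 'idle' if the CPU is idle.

t=0: ready={B} → run B
t=1: ready={B,D} → run D
t=2: ready={B,D} → run D
t=3: ready={B,D,F} → run D
t=4: ready={B,D,F} → run D
t=5: ready={B,D,F} → run D
t=6: ready={B,D,F} → run D
t=7: ready={B,F} → run B
t=8: ready={B,F} → run B
t=9: ready={B,F} → run B
t=10: ready={B,F} → run B
t=11: ready={F} → run F
t=12: ready={F} → run F
t=13: ready={F} → run F
t=14: ready={F} → run F
t=15: ready={F} → run F
t=16: ready={F} → run F
t=17: ready={F} → run F
t=18: ready={F} → run F
t=19: (idle)
t=20: (idle)
t=21: (idle)

running at tick 16 = F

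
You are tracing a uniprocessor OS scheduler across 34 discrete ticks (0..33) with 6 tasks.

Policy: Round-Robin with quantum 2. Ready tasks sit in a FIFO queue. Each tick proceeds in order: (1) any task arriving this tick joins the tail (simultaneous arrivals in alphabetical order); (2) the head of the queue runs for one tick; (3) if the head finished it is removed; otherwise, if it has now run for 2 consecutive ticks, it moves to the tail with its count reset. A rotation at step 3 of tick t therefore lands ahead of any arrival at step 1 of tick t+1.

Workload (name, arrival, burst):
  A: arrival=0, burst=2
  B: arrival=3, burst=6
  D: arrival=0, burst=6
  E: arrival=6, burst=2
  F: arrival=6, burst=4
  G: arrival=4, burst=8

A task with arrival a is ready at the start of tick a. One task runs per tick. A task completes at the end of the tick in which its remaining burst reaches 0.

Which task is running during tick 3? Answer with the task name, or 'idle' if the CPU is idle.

t=0: queue=[A,D] q_used=0 → run A
t=1: queue=[A,D] q_used=1 → run A
t=2: queue=[D] q_used=0 → run D
t=3: queue=[D,B] q_used=1 → run D
t=4: queue=[B,D,G] q_used=0 → run B
t=5: queue=[B,D,G] q_used=1 → run B
t=6: queue=[D,G,B,E,F] q_used=0 → run D
t=7: queue=[D,G,B,E,F] q_used=1 → run D
t=8: queue=[G,B,E,F,D] q_used=0 → run G
t=9: queue=[G,B,E,F,D] q_used=1 → run G
t=10: queue=[B,E,F,D,G] q_used=0 → run B
t=11: queue=[B,E,F,D,G] q_used=1 → run B
t=12: queue=[E,F,D,G,B] q_used=0 → run E
t=13: queue=[E,F,D,G,B] q_used=1 → run E
t=14: queue=[F,D,G,B] q_used=0 → run F
t=15: queue=[F,D,G,B] q_used=1 → run F
t=16: queue=[D,G,B,F] q_used=0 → run D
t=17: queue=[D,G,B,F] q_used=1 → run D
t=18: queue=[G,B,F] q_used=0 → run G
t=19: queue=[G,B,F] q_used=1 → run G
t=20: queue=[B,F,G] q_used=0 → run B
t=21: queue=[B,F,G] q_used=1 → run B
t=22: queue=[F,G] q_used=0 → run F
t=23: queue=[F,G] q_used=1 → run F
t=24: queue=[G] q_used=0 → run G
t=25: queue=[G] q_used=1 → run G
t=26: queue=[G] q_used=0 → run G
t=27: queue=[G] q_used=1 → run G
t=28: (idle)
t=29: (idle)
t=30: (idle)
t=31: (idle)
t=32: (idle)
t=33: (idle)

running at tick 3 = D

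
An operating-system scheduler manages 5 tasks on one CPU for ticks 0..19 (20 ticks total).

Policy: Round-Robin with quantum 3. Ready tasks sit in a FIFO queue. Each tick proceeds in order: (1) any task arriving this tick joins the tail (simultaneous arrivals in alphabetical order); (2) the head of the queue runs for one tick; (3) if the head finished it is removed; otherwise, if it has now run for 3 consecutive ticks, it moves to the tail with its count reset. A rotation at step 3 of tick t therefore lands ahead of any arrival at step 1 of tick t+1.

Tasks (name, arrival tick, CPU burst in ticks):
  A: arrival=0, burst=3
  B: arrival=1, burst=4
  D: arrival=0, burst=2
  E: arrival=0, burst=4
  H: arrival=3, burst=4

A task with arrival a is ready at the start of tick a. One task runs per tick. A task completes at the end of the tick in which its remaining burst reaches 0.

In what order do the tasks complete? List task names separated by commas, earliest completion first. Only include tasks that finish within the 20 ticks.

completion order = A, D, E, B, H

t=0: queue=[A,D,E] q_used=0 → run A
t=1: queue=[A,D,E,B] q_used=1 → run A
t=2: queue=[A,D,E,B] q_used=2 → run A
t=3: queue=[D,E,B,H] q_used=0 → run D
t=4: queue=[D,E,B,H] q_used=1 → run D
t=5: queue=[E,B,H] q_used=0 → run E
t=6: queue=[E,B,H] q_used=1 → run E
t=7: queue=[E,B,H] q_used=2 → run E
t=8: queue=[B,H,E] q_used=0 → run B
t=9: queue=[B,H,E] q_used=1 → run B
t=10: queue=[B,H,E] q_used=2 → run B
t=11: queue=[H,E,B] q_used=0 → run H
t=12: queue=[H,E,B] q_used=1 → run H
t=13: queue=[H,E,B] q_used=2 → run H
t=14: queue=[E,B,H] q_used=0 → run E
t=15: queue=[B,H] q_used=0 → run B
t=16: queue=[H] q_used=0 → run H
t=17: (idle)
t=18: (idle)
t=19: (idle)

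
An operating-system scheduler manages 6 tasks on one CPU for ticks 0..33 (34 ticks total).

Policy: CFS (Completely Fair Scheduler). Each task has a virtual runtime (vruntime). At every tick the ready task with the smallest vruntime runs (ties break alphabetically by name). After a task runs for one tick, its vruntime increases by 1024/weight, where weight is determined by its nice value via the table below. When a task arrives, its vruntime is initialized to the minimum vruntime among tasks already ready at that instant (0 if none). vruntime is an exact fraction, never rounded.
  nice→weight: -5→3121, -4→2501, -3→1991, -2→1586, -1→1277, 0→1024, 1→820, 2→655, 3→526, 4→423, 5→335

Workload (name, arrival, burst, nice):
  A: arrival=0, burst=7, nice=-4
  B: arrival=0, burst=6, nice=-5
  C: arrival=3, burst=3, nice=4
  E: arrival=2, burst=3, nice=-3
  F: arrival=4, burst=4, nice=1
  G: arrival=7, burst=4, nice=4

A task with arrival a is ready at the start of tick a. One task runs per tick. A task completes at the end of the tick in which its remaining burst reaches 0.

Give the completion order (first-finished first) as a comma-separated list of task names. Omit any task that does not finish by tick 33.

t=0: vr[A=0 B=0] → run A
t=1: vr[A=1024/2501 B=0] → run B
t=2: vr[A=1024/2501 B=1024/3121 E=1024/3121] → run B
t=3: vr[A=1024/2501 B=2048/3121 C=1024/3121 E=1024/3121] → run C
t=4: vr[A=1024/2501 B=2048/3121 C=3629056/1320183 E=1024/3121 F=1024/3121] → run E
t=5: vr[A=1024/2501 B=2048/3121 C=3629056/1320183 E=5234688/6213911 F=1024/3121] → run F
t=6: vr[A=1024/2501 B=2048/3121 C=3629056/1320183 E=5234688/6213911 F=1008896/639805] → run A
t=7: vr[A=2048/2501 B=2048/3121 C=3629056/1320183 E=5234688/6213911 F=1008896/639805 G=2048/3121] → run B
t=8: vr[A=2048/2501 B=3072/3121 C=3629056/1320183 E=5234688/6213911 F=1008896/639805 G=2048/3121] → run G
t=9: vr[A=2048/2501 B=3072/3121 C=3629056/1320183 E=5234688/6213911 F=1008896/639805 G=4062208/1320183] → run A
t=10: vr[A=3072/2501 B=3072/3121 C=3629056/1320183 E=5234688/6213911 F=1008896/639805 G=4062208/1320183] → run E
t=11: vr[A=3072/2501 B=3072/3121 C=3629056/1320183 E=8430592/6213911 F=1008896/639805 G=4062208/1320183] → run B
t=12: vr[A=3072/2501 B=4096/3121 C=3629056/1320183 E=8430592/6213911 F=1008896/639805 G=4062208/1320183] → run A
t=13: vr[A=4096/2501 B=4096/3121 C=3629056/1320183 E=8430592/6213911 F=1008896/639805 G=4062208/1320183] → run B
t=14: vr[A=4096/2501 B=5120/3121 C=3629056/1320183 E=8430592/6213911 F=1008896/639805 G=4062208/1320183] → run E
t=15: vr[A=4096/2501 B=5120/3121 C=3629056/1320183 F=1008896/639805 G=4062208/1320183] → run F
t=16: vr[A=4096/2501 B=5120/3121 C=3629056/1320183 F=1807872/639805 G=4062208/1320183] → run A
t=17: vr[A=5120/2501 B=5120/3121 C=3629056/1320183 F=1807872/639805 G=4062208/1320183] → run B
t=18: vr[A=5120/2501 C=3629056/1320183 F=1807872/639805 G=4062208/1320183] → run A
t=19: vr[A=6144/2501 C=3629056/1320183 F=1807872/639805 G=4062208/1320183] → run A
t=20: vr[C=3629056/1320183 F=1807872/639805 G=4062208/1320183] → run C
t=21: vr[C=6824960/1320183 F=1807872/639805 G=4062208/1320183] → run F
t=22: vr[C=6824960/1320183 F=2606848/639805 G=4062208/1320183] → run G
t=23: vr[C=6824960/1320183 F=2606848/639805 G=7258112/1320183] → run F
t=24: vr[C=6824960/1320183 G=7258112/1320183] → run C
t=25: vr[G=7258112/1320183] → run G
t=26: vr[G=3484672/440061] → run G
t=27: (idle)
t=28: (idle)
t=29: (idle)
t=30: (idle)
t=31: (idle)
t=32: (idle)
t=33: (idle)

completion order = E, B, A, F, C, G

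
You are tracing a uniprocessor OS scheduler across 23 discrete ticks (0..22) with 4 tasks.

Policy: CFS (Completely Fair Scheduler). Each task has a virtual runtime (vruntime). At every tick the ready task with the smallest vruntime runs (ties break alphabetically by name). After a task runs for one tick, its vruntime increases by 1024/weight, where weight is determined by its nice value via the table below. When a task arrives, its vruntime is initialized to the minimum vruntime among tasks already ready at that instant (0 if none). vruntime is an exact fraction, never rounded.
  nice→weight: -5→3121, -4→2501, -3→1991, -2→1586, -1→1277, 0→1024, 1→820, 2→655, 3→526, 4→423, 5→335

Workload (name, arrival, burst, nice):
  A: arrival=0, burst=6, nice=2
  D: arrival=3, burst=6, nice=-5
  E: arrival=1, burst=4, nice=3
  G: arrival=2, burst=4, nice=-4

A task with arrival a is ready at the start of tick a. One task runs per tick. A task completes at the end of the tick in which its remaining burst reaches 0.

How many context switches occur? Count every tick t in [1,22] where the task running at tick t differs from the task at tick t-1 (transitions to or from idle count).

t=0: vr[A=0] → run A
t=1: vr[A=1024/655 E=1024/655] → run A
t=2: vr[A=2048/655 E=1024/655 G=1024/655] → run E
t=3: vr[A=2048/655 D=1024/655 E=604672/172265 G=1024/655] → run D
t=4: vr[A=2048/655 D=3866624/2044255 E=604672/172265 G=1024/655] → run G
t=5: vr[A=2048/655 D=3866624/2044255 E=604672/172265 G=3231744/1638155] → run D
t=6: vr[A=2048/655 D=4537344/2044255 E=604672/172265 G=3231744/1638155] → run G
t=7: vr[A=2048/655 D=4537344/2044255 E=604672/172265 G=3902464/1638155] → run D
t=8: vr[A=2048/655 D=5208064/2044255 E=604672/172265 G=3902464/1638155] → run G
t=9: vr[A=2048/655 D=5208064/2044255 E=604672/172265 G=4573184/1638155] → run D
t=10: vr[A=2048/655 D=5878784/2044255 E=604672/172265 G=4573184/1638155] → run G
t=11: vr[A=2048/655 D=5878784/2044255 E=604672/172265] → run D
t=12: vr[A=2048/655 D=6549504/2044255 E=604672/172265] → run A
t=13: vr[A=3072/655 D=6549504/2044255 E=604672/172265] → run D
t=14: vr[A=3072/655 E=604672/172265] → run E
t=15: vr[A=3072/655 E=940032/172265] → run A
t=16: vr[A=4096/655 E=940032/172265] → run E
t=17: vr[A=4096/655 E=1275392/172265] → run A
t=18: vr[A=1024/131 E=1275392/172265] → run E
t=19: vr[A=1024/131] → run A
t=20: (idle)
t=21: (idle)
t=22: (idle)

context switches = 19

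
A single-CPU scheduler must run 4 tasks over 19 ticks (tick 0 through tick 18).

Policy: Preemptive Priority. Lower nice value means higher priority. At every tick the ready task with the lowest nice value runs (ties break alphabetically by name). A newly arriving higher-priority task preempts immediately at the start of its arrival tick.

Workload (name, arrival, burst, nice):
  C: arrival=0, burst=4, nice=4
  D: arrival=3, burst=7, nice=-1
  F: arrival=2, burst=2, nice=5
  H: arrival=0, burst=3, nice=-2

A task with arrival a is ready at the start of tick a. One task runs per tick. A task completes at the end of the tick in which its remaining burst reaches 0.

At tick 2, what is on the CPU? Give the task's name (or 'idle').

t=0: ready={C,H} → run H
t=1: ready={C,H} → run H
t=2: ready={C,F,H} → run H
t=3: ready={C,D,F} → run D
t=4: ready={C,D,F} → run D
t=5: ready={C,D,F} → run D
t=6: ready={C,D,F} → run D
t=7: ready={C,D,F} → run D
t=8: ready={C,D,F} → run D
t=9: ready={C,D,F} → run D
t=10: ready={C,F} → run C
t=11: ready={C,F} → run C
t=12: ready={C,F} → run C
t=13: ready={C,F} → run C
t=14: ready={F} → run F
t=15: ready={F} → run F
t=16: (idle)
t=17: (idle)
t=18: (idle)

running at tick 2 = H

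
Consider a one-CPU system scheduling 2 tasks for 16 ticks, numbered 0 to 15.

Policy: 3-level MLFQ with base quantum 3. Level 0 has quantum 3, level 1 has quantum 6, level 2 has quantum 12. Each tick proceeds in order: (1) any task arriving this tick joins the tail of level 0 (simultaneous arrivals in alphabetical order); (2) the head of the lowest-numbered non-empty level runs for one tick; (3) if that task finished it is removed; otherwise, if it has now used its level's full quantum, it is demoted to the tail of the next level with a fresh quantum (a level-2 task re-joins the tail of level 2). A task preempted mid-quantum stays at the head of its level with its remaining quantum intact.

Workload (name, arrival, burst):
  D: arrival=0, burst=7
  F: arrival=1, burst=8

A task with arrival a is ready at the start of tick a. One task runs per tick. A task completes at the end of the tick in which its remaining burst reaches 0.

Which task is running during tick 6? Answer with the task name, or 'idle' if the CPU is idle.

t=0: L0/L1/L2 = D/-/- → run D
t=1: L0/L1/L2 = DF/-/- → run D
t=2: L0/L1/L2 = DF/-/- → run D
t=3: L0/L1/L2 = F/D/- → run F
t=4: L0/L1/L2 = F/D/- → run F
t=5: L0/L1/L2 = F/D/- → run F
t=6: L0/L1/L2 = -/DF/- → run D
t=7: L0/L1/L2 = -/DF/- → run D
t=8: L0/L1/L2 = -/DF/- → run D
t=9: L0/L1/L2 = -/DF/- → run D
t=10: L0/L1/L2 = -/F/- → run F
t=11: L0/L1/L2 = -/F/- → run F
t=12: L0/L1/L2 = -/F/- → run F
t=13: L0/L1/L2 = -/F/- → run F
t=14: L0/L1/L2 = -/F/- → run F
t=15: (idle)

running at tick 6 = D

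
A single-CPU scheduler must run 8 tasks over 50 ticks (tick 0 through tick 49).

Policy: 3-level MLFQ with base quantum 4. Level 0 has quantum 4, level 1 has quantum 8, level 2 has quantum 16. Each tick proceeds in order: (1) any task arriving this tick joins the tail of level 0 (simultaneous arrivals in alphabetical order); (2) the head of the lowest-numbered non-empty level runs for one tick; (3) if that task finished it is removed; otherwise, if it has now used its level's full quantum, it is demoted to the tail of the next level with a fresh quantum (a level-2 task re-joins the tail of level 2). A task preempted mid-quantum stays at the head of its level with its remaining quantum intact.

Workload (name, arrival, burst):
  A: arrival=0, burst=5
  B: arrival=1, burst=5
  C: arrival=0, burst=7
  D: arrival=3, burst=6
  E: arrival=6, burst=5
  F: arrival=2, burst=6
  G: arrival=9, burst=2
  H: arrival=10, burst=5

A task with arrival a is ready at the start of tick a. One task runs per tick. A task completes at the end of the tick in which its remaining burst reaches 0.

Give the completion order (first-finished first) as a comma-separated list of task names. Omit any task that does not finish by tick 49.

completion order = G, A, C, B, F, D, E, H

t=0: L0/L1/L2 = AC/-/- → run A
t=1: L0/L1/L2 = ACB/-/- → run A
t=2: L0/L1/L2 = ACBF/-/- → run A
t=3: L0/L1/L2 = ACBFD/-/- → run A
t=4: L0/L1/L2 = CBFD/A/- → run C
t=5: L0/L1/L2 = CBFD/A/- → run C
t=6: L0/L1/L2 = CBFDE/A/- → run C
t=7: L0/L1/L2 = CBFDE/A/- → run C
t=8: L0/L1/L2 = BFDE/AC/- → run B
t=9: L0/L1/L2 = BFDEG/AC/- → run B
t=10: L0/L1/L2 = BFDEGH/AC/- → run B
t=11: L0/L1/L2 = BFDEGH/AC/- → run B
t=12: L0/L1/L2 = FDEGH/ACB/- → run F
t=13: L0/L1/L2 = FDEGH/ACB/- → run F
t=14: L0/L1/L2 = FDEGH/ACB/- → run F
t=15: L0/L1/L2 = FDEGH/ACB/- → run F
t=16: L0/L1/L2 = DEGH/ACBF/- → run D
t=17: L0/L1/L2 = DEGH/ACBF/- → run D
t=18: L0/L1/L2 = DEGH/ACBF/- → run D
t=19: L0/L1/L2 = DEGH/ACBF/- → run D
t=20: L0/L1/L2 = EGH/ACBFD/- → run E
t=21: L0/L1/L2 = EGH/ACBFD/- → run E
t=22: L0/L1/L2 = EGH/ACBFD/- → run E
t=23: L0/L1/L2 = EGH/ACBFD/- → run E
t=24: L0/L1/L2 = GH/ACBFDE/- → run G
t=25: L0/L1/L2 = GH/ACBFDE/- → run G
t=26: L0/L1/L2 = H/ACBFDE/- → run H
t=27: L0/L1/L2 = H/ACBFDE/- → run H
t=28: L0/L1/L2 = H/ACBFDE/- → run H
t=29: L0/L1/L2 = H/ACBFDE/- → run H
t=30: L0/L1/L2 = -/ACBFDEH/- → run A
t=31: L0/L1/L2 = -/CBFDEH/- → run C
t=32: L0/L1/L2 = -/CBFDEH/- → run C
t=33: L0/L1/L2 = -/CBFDEH/- → run C
t=34: L0/L1/L2 = -/BFDEH/- → run B
t=35: L0/L1/L2 = -/FDEH/- → run F
t=36: L0/L1/L2 = -/FDEH/- → run F
t=37: L0/L1/L2 = -/DEH/- → run D
t=38: L0/L1/L2 = -/DEH/- → run D
t=39: L0/L1/L2 = -/EH/- → run E
t=40: L0/L1/L2 = -/H/- → run H
t=41: (idle)
t=42: (idle)
t=43: (idle)
t=44: (idle)
t=45: (idle)
t=46: (idle)
t=47: (idle)
t=48: (idle)
t=49: (idle)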